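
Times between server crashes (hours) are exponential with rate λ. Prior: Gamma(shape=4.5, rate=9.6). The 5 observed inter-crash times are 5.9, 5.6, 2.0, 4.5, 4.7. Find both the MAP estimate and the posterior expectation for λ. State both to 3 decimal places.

MAP estimate = 0.263, posterior expectation = 0.294

Σ times = 22.7. Posterior: Gamma(shape = 4.5+5 = 9.5, rate = 9.6+22.7 = 32.3).
Mode = (α−1)/β = 8.5/32.3 = 0.263.
Mean = α/β = 9.5/32.3 = 0.294.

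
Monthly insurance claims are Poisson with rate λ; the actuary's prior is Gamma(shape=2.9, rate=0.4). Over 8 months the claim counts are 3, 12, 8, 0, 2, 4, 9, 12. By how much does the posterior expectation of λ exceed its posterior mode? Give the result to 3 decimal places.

Σ counts = 50. Posterior: Gamma(shape = 2.9+50 = 52.9, rate = 0.4+8 = 8.4).
Mode = (α−1)/β = 51.9/8.4 = 6.179.
Mean = α/β = 52.9/8.4 = 6.298.
Difference = 6.298 − 6.179 = 0.119.

0.119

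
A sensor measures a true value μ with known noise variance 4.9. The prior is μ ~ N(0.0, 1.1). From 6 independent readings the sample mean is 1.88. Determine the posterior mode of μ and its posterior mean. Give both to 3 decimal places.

Posterior for μ is Normal. Precision-weighted mean: (1/1.1·0.0 + 6/4.9·1.88) / (1/1.1 + 6/4.9) = 1.079.
A Normal posterior is symmetric, so mode = mean.

MAP = 1.079, posterior mean = 1.079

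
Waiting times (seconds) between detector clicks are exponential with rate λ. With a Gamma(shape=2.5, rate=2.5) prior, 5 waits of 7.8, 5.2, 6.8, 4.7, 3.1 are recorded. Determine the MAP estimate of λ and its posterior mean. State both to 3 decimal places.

Σ times = 27.6. Posterior: Gamma(shape = 2.5+5 = 7.5, rate = 2.5+27.6 = 30.1).
Mode = (α−1)/β = 6.5/30.1 = 0.216.
Mean = α/β = 7.5/30.1 = 0.249.
Right-skewed posterior ⇒ mode < mean.

MAP = 0.216; posterior mean = 0.249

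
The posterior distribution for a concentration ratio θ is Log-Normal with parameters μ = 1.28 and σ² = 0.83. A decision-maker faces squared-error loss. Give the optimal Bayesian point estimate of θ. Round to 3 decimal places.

5.447

Mode = exp(μ − σ²) = exp(0.45) = 1.568.
Mean = exp(μ + σ²/2) = exp(1.695) = 5.447.
Squared-error loss ⇒ the optimal estimator is the posterior mean.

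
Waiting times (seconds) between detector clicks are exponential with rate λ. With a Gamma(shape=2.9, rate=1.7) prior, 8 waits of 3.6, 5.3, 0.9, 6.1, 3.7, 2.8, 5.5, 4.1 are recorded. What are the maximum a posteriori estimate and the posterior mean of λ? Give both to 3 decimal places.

Σ times = 32.0. Posterior: Gamma(shape = 2.9+8 = 10.9, rate = 1.7+32.0 = 33.7).
Mode = (α−1)/β = 9.9/33.7 = 0.294.
Mean = α/β = 10.9/33.7 = 0.323.
Right-skewed posterior ⇒ mode < mean.

maximum a posteriori estimate = 0.294, posterior mean = 0.323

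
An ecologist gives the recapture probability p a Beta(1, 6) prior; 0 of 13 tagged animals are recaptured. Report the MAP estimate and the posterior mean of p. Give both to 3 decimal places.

MAP = 0.000; posterior mean = 0.050

Posterior: Beta(1+0, 6+13) = Beta(1, 19).
Since α = 1 ≤ 1 and β > 1, the Beta density is monotone decreasing on [0,1]; the mode is at 0.
Mean = 1/(1+19) = 0.050.
The posterior is right-skewed, so the mean exceeds the mode.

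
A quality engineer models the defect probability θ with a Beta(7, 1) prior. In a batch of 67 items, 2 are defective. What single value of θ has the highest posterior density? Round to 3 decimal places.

0.110

Posterior: Beta(7+2, 1+65) = Beta(9, 66).
Mode = (9−1)/(9+66−2) = 8/73 = 0.110.
Mean = 9/(9+66) = 9/75 = 0.120.
This is the posterior mode — the MAP estimate.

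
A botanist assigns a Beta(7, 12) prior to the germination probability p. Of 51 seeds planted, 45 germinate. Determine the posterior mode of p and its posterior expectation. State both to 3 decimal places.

Posterior: Beta(7+45, 12+6) = Beta(52, 18).
Mode = (52−1)/(52+18−2) = 51/68 = 0.750.
Mean = 52/(52+18) = 52/70 = 0.743.
Left-skewed posterior ⇒ mean < mode.

MAP = 0.750, posterior mean = 0.743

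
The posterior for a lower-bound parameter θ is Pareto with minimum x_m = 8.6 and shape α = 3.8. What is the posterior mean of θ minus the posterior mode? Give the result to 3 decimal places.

3.071

The Pareto density is strictly decreasing on [x_m, ∞), so the mode is x_m = 8.600.
Mean = α·x_m/(α−1) = 3.8·8.6/2.8 = 11.671.
Difference = 11.671 − 8.600 = 3.071.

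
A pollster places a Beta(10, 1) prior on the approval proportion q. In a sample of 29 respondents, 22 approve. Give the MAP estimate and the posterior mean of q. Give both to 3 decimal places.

MAP = 0.816, posterior mean = 0.800

Posterior: Beta(10+22, 1+7) = Beta(32, 8).
Mode = (32−1)/(32+8−2) = 31/38 = 0.816.
Mean = 32/(32+8) = 32/40 = 0.800.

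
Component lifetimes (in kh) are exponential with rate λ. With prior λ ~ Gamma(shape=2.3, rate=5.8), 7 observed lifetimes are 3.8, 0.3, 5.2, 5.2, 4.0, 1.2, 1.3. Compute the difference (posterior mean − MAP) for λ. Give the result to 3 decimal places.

0.037

Σ times = 21.0. Posterior: Gamma(shape = 2.3+7 = 9.3, rate = 5.8+21.0 = 26.8).
Mode = (α−1)/β = 8.3/26.8 = 0.310.
Mean = α/β = 9.3/26.8 = 0.347.
Difference = 0.347 − 0.310 = 0.037.
The mean is pulled above the mode by the posterior's right skew.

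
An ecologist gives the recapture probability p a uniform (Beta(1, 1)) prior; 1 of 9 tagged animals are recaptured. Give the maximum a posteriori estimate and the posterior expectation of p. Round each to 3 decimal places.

MAP = 0.111; posterior mean = 0.182

Posterior: Beta(1+1, 1+8) = Beta(2, 9).
Mode = (2−1)/(2+9−2) = 1/9 = 0.111.
Mean = 2/(2+9) = 2/11 = 0.182.
The mean is pulled above the mode by the posterior's right skew.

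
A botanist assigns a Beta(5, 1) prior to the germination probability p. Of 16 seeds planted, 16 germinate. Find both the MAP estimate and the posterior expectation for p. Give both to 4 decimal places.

MAP = 1.0000, posterior mean = 0.9545

Posterior: Beta(5+16, 1+0) = Beta(21, 1).
Since β = 1 ≤ 1 and α > 1, the Beta density is monotone increasing on [0,1]; the mode is at 1.
Mean = 21/(21+1) = 0.9545.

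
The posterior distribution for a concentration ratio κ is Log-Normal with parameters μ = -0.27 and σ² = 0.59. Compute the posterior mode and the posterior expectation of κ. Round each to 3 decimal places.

Mode = exp(μ − σ²) = exp(-0.86) = 0.423.
Mean = exp(μ + σ²/2) = exp(0.025) = 1.025.
The posterior is right-skewed, so the mean exceeds the mode.

posterior mode = 0.423, posterior expectation = 1.025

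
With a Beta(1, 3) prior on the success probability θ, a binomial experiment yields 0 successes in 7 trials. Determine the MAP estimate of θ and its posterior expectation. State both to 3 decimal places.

MAP = 0.000; posterior mean = 0.091

Posterior: Beta(1+0, 3+7) = Beta(1, 10).
Since α = 1 ≤ 1 and β > 1, the Beta density is monotone decreasing on [0,1]; the mode is at 0.
Mean = 1/(1+10) = 0.091.
The mean is pulled above the mode by the posterior's right skew.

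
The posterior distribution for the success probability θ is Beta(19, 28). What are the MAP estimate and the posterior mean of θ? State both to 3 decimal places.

MAP = 0.400; posterior mean = 0.404

Mode = (19−1)/(19+28−2) = 18/45 = 0.400.
Mean = 19/(19+28) = 19/47 = 0.404.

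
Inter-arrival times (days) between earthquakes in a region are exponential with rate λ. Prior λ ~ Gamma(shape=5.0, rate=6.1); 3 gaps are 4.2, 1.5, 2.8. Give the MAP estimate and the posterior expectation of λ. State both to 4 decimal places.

λ_MAP = 0.4795, E[λ|data] = 0.5479

Σ times = 8.5. Posterior: Gamma(shape = 5.0+3 = 8.0, rate = 6.1+8.5 = 14.6).
Mode = (α−1)/β = 7.0/14.6 = 0.4795.
Mean = α/β = 8.0/14.6 = 0.5479.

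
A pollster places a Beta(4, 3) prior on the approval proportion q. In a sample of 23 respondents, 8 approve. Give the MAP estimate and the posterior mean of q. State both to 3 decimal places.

MAP = 0.393; posterior mean = 0.400

Posterior: Beta(4+8, 3+15) = Beta(12, 18).
Mode = (12−1)/(12+18−2) = 11/28 = 0.393.
Mean = 12/(12+18) = 12/30 = 0.400.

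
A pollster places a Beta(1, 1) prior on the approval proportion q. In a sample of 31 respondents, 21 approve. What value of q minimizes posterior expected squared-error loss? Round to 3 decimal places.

Posterior: Beta(1+21, 1+10) = Beta(22, 11).
Mode = (22−1)/(22+11−2) = 21/31 = 0.677.
With a flat prior the MAP equals the MLE, 21/31.
Mean = 22/(22+11) = 22/33 = 0.667.
Squared-error loss ⇒ the optimal estimator is the posterior mean.

0.667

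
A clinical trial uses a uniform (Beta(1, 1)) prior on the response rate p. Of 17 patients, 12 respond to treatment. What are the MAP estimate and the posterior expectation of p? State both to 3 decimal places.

Posterior: Beta(1+12, 1+5) = Beta(13, 6).
Mode = (13−1)/(13+6−2) = 12/17 = 0.706.
Mean = 13/(13+6) = 13/19 = 0.684.

MAP = 0.706, posterior mean = 0.684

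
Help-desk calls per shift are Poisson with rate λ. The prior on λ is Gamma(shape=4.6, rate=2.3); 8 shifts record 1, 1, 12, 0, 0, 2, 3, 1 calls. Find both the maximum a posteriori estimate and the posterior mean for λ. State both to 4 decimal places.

Σ counts = 20. Posterior: Gamma(shape = 4.6+20 = 24.6, rate = 2.3+8 = 10.3).
Mode = (α−1)/β = 23.6/10.3 = 2.2913.
Mean = α/β = 24.6/10.3 = 2.3883.
The mean is pulled above the mode by the posterior's right skew.

MAP = 2.2913; posterior mean = 2.3883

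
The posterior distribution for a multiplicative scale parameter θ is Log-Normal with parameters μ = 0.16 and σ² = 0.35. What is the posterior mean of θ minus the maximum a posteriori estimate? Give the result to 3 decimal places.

Mode = exp(μ − σ²) = exp(-0.19) = 0.827.
Mean = exp(μ + σ²/2) = exp(0.335) = 1.398.
Difference = 1.398 − 0.827 = 0.571.

0.571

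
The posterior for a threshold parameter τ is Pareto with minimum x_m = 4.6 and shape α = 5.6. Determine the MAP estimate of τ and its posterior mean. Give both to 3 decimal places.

MAP = 4.600; posterior mean = 5.600

The Pareto density is strictly decreasing on [x_m, ∞), so the mode is x_m = 4.600.
Mean = α·x_m/(α−1) = 5.6·4.6/4.6 = 5.600.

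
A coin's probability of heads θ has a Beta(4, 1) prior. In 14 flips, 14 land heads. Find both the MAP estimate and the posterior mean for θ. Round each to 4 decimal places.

MAP: 1.0000. Posterior mean: 0.9474.

Posterior: Beta(4+14, 1+0) = Beta(18, 1).
Since β = 1 ≤ 1 and α > 1, the Beta density is monotone increasing on [0,1]; the mode is at 1.
Mean = 18/(18+1) = 0.9474.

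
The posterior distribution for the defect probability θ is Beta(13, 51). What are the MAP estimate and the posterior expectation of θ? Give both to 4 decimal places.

Mode = (13−1)/(13+51−2) = 12/62 = 0.1935.
Mean = 13/(13+51) = 13/64 = 0.2031.

MAP = 0.1935; posterior mean = 0.2031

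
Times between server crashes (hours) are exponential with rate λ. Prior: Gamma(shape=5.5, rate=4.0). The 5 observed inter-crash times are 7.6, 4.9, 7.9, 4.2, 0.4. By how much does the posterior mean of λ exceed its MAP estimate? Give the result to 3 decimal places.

Σ times = 25.0. Posterior: Gamma(shape = 5.5+5 = 10.5, rate = 4.0+25.0 = 29.0).
Mode = (α−1)/β = 9.5/29.0 = 0.328.
Mean = α/β = 10.5/29.0 = 0.362.
Difference = 0.362 − 0.328 = 0.034.

0.034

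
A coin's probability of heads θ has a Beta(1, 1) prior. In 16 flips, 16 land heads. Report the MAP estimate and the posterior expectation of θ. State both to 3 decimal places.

MAP estimate = 1.000, posterior expectation = 0.944

Posterior: Beta(1+16, 1+0) = Beta(17, 1).
Since β = 1 ≤ 1 and α > 1, the Beta density is monotone increasing on [0,1]; the mode is at 1.
Mean = 17/(17+1) = 0.944.
The mean is pulled below the mode by the posterior's left skew.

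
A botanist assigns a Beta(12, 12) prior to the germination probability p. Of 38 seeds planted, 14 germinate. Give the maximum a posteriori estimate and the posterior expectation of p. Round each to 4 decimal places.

Posterior: Beta(12+14, 12+24) = Beta(26, 36).
Mode = (26−1)/(26+36−2) = 25/60 = 0.4167.
Mean = 26/(26+36) = 26/62 = 0.4194.

MAP = 0.4167, posterior mean = 0.4194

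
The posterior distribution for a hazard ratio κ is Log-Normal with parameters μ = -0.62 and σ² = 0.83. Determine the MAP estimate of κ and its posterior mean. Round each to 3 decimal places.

MAP = 0.235; posterior mean = 0.815

Mode = exp(μ − σ²) = exp(-1.45) = 0.235.
Mean = exp(μ + σ²/2) = exp(-0.205) = 0.815.
The mean is pulled above the mode by the posterior's right skew.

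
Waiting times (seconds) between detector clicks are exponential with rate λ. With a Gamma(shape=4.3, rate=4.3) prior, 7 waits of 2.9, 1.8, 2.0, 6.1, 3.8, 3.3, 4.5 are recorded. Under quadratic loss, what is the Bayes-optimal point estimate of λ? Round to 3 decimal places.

0.394

Σ times = 24.4. Posterior: Gamma(shape = 4.3+7 = 11.3, rate = 4.3+24.4 = 28.7).
Mode = (α−1)/β = 10.3/28.7 = 0.359.
Mean = α/β = 11.3/28.7 = 0.394.
Quadratic loss ⇒ the optimal estimator is the posterior mean.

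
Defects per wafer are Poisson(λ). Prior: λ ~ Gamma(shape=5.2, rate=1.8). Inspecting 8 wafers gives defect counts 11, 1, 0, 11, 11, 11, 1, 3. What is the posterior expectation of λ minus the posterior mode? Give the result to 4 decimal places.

0.1020

Σ counts = 49. Posterior: Gamma(shape = 5.2+49 = 54.2, rate = 1.8+8 = 9.8).
Mode = (α−1)/β = 53.2/9.8 = 5.4286.
Mean = α/β = 54.2/9.8 = 5.5306.
Difference = 5.5306 − 5.4286 = 0.1020.
Right-skewed posterior ⇒ mode < mean.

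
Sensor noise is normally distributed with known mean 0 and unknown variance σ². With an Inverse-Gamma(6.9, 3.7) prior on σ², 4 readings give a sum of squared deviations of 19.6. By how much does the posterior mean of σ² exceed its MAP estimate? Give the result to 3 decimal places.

0.345

Posterior: Inverse-Gamma(shape = 6.9+4/2 = 8.9, scale = 3.7+19.6/2 = 13.5).
Mode = β/(α+1) = 13.5/9.9 = 1.364.
Mean = β/(α−1) = 13.5/7.9 = 1.709.
Difference = 1.709 − 1.364 = 0.345.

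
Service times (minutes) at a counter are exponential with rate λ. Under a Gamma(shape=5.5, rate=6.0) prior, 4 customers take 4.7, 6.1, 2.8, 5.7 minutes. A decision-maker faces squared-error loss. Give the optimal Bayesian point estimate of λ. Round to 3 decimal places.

0.375

Σ times = 19.3. Posterior: Gamma(shape = 5.5+4 = 9.5, rate = 6.0+19.3 = 25.3).
Mode = (α−1)/β = 8.5/25.3 = 0.336.
Mean = α/β = 9.5/25.3 = 0.375.
Squared-error loss ⇒ the optimal estimator is the posterior mean.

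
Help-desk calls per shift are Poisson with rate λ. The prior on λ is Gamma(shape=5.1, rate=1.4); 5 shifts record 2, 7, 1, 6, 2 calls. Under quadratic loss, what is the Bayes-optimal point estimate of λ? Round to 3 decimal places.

Σ counts = 18. Posterior: Gamma(shape = 5.1+18 = 23.1, rate = 1.4+5 = 6.4).
Mode = (α−1)/β = 22.1/6.4 = 3.453.
Mean = α/β = 23.1/6.4 = 3.609.
Quadratic loss ⇒ the optimal estimator is the posterior mean.

3.609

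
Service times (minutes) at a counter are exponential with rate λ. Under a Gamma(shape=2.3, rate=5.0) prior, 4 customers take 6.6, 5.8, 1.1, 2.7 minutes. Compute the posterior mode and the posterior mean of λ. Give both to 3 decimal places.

Σ times = 16.2. Posterior: Gamma(shape = 2.3+4 = 6.3, rate = 5.0+16.2 = 21.2).
Mode = (α−1)/β = 5.3/21.2 = 0.250.
Mean = α/β = 6.3/21.2 = 0.297.

MAP = 0.250, posterior mean = 0.297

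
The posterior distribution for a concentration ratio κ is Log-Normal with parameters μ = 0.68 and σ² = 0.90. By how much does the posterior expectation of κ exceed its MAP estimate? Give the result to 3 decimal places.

Mode = exp(μ − σ²) = exp(-0.22) = 0.803.
Mean = exp(μ + σ²/2) = exp(1.130) = 3.096.
Difference = 3.096 − 0.803 = 2.293.

2.293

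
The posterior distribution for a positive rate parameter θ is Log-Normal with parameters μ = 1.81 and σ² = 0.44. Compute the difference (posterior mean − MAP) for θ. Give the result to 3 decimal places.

Mode = exp(μ − σ²) = exp(1.37) = 3.935.
Mean = exp(μ + σ²/2) = exp(2.030) = 7.614.
Difference = 7.614 − 3.935 = 3.679.
The mean is pulled above the mode by the posterior's right skew.

3.679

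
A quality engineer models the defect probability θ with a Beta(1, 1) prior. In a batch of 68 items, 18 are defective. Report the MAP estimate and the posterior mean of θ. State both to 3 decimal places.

Posterior: Beta(1+18, 1+50) = Beta(19, 51).
Mode = (19−1)/(19+51−2) = 18/68 = 0.265.
Mean = 19/(19+51) = 19/70 = 0.271.
The mean is pulled above the mode by the posterior's right skew.

MAP: 0.265. Posterior mean: 0.271.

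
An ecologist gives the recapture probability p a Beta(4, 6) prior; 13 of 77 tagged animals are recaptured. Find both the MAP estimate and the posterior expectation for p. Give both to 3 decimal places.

Posterior: Beta(4+13, 6+64) = Beta(17, 70).
Mode = (17−1)/(17+70−2) = 16/85 = 0.188.
Mean = 17/(17+70) = 17/87 = 0.195.

p_MAP = 0.188, E[p|data] = 0.195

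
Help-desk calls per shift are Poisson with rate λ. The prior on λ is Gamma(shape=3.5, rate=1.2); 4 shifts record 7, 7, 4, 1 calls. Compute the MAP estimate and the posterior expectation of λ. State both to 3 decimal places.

MAP = 4.135; posterior mean = 4.327

Σ counts = 19. Posterior: Gamma(shape = 3.5+19 = 22.5, rate = 1.2+4 = 5.2).
Mode = (α−1)/β = 21.5/5.2 = 4.135.
Mean = α/β = 22.5/5.2 = 4.327.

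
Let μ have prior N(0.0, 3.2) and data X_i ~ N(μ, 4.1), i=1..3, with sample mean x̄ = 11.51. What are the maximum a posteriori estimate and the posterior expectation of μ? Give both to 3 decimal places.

Posterior for μ is Normal. Precision-weighted mean: (1/3.2·0.0 + 3/4.1·11.51) / (1/3.2 + 3/4.1) = 8.065.
A Normal posterior is symmetric, so mode = mean.

maximum a posteriori estimate = 8.065, posterior expectation = 8.065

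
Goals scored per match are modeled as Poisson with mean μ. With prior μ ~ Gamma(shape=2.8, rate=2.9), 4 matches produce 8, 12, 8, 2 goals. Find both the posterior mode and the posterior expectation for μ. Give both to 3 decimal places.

Σ counts = 30. Posterior: Gamma(shape = 2.8+30 = 32.8, rate = 2.9+4 = 6.9).
Mode = (α−1)/β = 31.8/6.9 = 4.609.
Mean = α/β = 32.8/6.9 = 4.754.

MAP: 4.609. Posterior mean: 4.754.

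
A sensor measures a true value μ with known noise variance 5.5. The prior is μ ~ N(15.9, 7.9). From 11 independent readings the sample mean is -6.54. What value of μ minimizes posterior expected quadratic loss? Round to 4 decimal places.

-5.2043

Posterior for μ is Normal. Precision-weighted mean: (1/7.9·15.9 + 11/5.5·-6.54) / (1/7.9 + 11/5.5) = -5.2043.
A Normal posterior is symmetric, so mode = mean.
Quadratic loss ⇒ the optimal estimator is the posterior mean.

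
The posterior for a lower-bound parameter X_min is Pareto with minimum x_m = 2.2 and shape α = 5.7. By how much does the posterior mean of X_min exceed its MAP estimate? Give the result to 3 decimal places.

0.468

The Pareto density is strictly decreasing on [x_m, ∞), so the mode is x_m = 2.200.
Mean = α·x_m/(α−1) = 5.7·2.2/4.7 = 2.668.
Difference = 2.668 − 2.200 = 0.468.
Mean > mode: the posterior has a right tail.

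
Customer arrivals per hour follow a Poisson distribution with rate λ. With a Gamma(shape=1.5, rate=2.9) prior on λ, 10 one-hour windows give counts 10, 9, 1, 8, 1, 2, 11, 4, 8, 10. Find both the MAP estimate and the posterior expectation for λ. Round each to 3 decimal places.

Σ counts = 64. Posterior: Gamma(shape = 1.5+64 = 65.5, rate = 2.9+10 = 12.9).
Mode = (α−1)/β = 64.5/12.9 = 5.000.
Mean = α/β = 65.5/12.9 = 5.078.
The mean is pulled above the mode by the posterior's right skew.

MAP estimate = 5.000, posterior expectation = 5.078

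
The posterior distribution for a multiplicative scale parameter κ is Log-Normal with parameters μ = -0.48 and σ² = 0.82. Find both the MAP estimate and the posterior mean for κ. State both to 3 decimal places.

Mode = exp(μ − σ²) = exp(-1.30) = 0.273.
Mean = exp(μ + σ²/2) = exp(-0.070) = 0.932.
Mean > mode: the posterior has a right tail.

κ_MAP = 0.273, E[κ|data] = 0.932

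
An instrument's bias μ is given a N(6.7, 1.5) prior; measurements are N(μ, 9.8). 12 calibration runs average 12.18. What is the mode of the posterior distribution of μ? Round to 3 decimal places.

Posterior for μ is Normal. Precision-weighted mean: (1/1.5·6.7 + 12/9.8·12.18) / (1/1.5 + 12/9.8) = 10.248.
A Normal posterior is symmetric, so mode = mean.
This is the posterior mode — the MAP estimate.

10.248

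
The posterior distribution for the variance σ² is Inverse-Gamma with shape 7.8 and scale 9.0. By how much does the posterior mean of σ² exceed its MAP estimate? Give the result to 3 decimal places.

0.301

Mode = β/(α+1) = 9.0/8.8 = 1.023.
Mean = β/(α−1) = 9.0/6.8 = 1.324.
Difference = 1.324 − 1.023 = 0.301.
Right-skewed posterior ⇒ mode < mean.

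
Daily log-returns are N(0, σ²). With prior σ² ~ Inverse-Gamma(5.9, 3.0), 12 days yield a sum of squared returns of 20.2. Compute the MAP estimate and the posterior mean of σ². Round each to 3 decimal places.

Posterior: Inverse-Gamma(shape = 5.9+12/2 = 11.9, scale = 3.0+20.2/2 = 13.1).
Mode = β/(α+1) = 13.1/12.9 = 1.016.
Mean = β/(α−1) = 13.1/10.9 = 1.202.

MAP = 1.016, posterior mean = 1.202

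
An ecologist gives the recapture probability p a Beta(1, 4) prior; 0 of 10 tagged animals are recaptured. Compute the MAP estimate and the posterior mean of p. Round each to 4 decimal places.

Posterior: Beta(1+0, 4+10) = Beta(1, 14).
Since α = 1 ≤ 1 and β > 1, the Beta density is monotone decreasing on [0,1]; the mode is at 0.
Mean = 1/(1+14) = 0.0667.

p_MAP = 0.0000, E[p|data] = 0.0667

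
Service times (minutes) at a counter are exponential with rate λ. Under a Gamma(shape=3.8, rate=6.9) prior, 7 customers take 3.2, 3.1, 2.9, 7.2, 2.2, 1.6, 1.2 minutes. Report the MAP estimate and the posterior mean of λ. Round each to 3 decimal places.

MAP: 0.346. Posterior mean: 0.382.

Σ times = 21.4. Posterior: Gamma(shape = 3.8+7 = 10.8, rate = 6.9+21.4 = 28.3).
Mode = (α−1)/β = 9.8/28.3 = 0.346.
Mean = α/β = 10.8/28.3 = 0.382.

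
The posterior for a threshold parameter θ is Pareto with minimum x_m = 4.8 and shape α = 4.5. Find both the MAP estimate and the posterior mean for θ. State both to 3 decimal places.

MAP estimate = 4.800, posterior mean = 6.171

The Pareto density is strictly decreasing on [x_m, ∞), so the mode is x_m = 4.800.
Mean = α·x_m/(α−1) = 4.5·4.8/3.5 = 6.171.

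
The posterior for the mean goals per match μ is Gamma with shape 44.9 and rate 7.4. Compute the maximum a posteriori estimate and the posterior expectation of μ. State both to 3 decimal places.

MAP = 5.932; posterior mean = 6.068

Mode = (α−1)/β = 43.9/7.4 = 5.932.
Mean = α/β = 44.9/7.4 = 6.068.
Mean > mode: the posterior has a right tail.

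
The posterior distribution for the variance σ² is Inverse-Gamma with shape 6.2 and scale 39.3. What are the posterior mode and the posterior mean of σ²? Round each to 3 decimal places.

MAP = 5.458; posterior mean = 7.558

Mode = β/(α+1) = 39.3/7.2 = 5.458.
Mean = β/(α−1) = 39.3/5.2 = 7.558.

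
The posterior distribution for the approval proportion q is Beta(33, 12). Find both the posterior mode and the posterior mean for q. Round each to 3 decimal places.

Mode = (33−1)/(33+12−2) = 32/43 = 0.744.
Mean = 33/(33+12) = 33/45 = 0.733.

MAP: 0.744. Posterior mean: 0.733.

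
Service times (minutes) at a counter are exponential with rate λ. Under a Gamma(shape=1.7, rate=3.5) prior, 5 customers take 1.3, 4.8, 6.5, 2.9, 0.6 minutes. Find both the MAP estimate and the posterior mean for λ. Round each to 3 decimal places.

Σ times = 16.1. Posterior: Gamma(shape = 1.7+5 = 6.7, rate = 3.5+16.1 = 19.6).
Mode = (α−1)/β = 5.7/19.6 = 0.291.
Mean = α/β = 6.7/19.6 = 0.342.

MAP = 0.291, posterior mean = 0.342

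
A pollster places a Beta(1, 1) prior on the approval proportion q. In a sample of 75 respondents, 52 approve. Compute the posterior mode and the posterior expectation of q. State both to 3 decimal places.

MAP = 0.693; posterior mean = 0.688

Posterior: Beta(1+52, 1+23) = Beta(53, 24).
Mode = (53−1)/(53+24−2) = 52/75 = 0.693.
With a flat prior the MAP equals the MLE, 52/75.
Mean = 53/(53+24) = 53/77 = 0.688.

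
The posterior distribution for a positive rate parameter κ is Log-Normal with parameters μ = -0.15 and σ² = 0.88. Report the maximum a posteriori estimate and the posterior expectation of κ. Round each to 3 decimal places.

Mode = exp(μ − σ²) = exp(-1.03) = 0.357.
Mean = exp(μ + σ²/2) = exp(0.290) = 1.336.
The posterior is right-skewed, so the mean exceeds the mode.

maximum a posteriori estimate = 0.357, posterior expectation = 1.336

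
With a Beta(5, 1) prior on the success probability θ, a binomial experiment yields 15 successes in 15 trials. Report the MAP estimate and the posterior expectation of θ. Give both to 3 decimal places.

Posterior: Beta(5+15, 1+0) = Beta(20, 1).
Since β = 1 ≤ 1 and α > 1, the Beta density is monotone increasing on [0,1]; the mode is at 1.
Mean = 20/(20+1) = 0.952.

θ_MAP = 1.000, E[θ|data] = 0.952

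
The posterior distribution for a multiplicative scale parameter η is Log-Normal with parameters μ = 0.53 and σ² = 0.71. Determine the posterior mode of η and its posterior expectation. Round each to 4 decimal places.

MAP: 0.8353. Posterior mean: 2.4230.

Mode = exp(μ − σ²) = exp(-0.18) = 0.8353.
Mean = exp(μ + σ²/2) = exp(0.885) = 2.4230.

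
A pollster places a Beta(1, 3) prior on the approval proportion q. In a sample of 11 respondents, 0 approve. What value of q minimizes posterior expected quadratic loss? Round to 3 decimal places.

0.067

Posterior: Beta(1+0, 3+11) = Beta(1, 14).
Since α = 1 ≤ 1 and β > 1, the Beta density is monotone decreasing on [0,1]; the mode is at 0.
Mean = 1/(1+14) = 0.067.
Quadratic loss ⇒ the optimal estimator is the posterior mean.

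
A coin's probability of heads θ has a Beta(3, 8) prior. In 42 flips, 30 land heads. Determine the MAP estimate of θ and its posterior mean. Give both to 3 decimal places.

MAP estimate = 0.627, posterior mean = 0.623

Posterior: Beta(3+30, 8+12) = Beta(33, 20).
Mode = (33−1)/(33+20−2) = 32/51 = 0.627.
Mean = 33/(33+20) = 33/53 = 0.623.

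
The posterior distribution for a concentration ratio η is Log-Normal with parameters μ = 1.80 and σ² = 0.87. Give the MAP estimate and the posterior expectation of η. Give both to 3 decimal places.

MAP = 2.535, posterior mean = 9.346

Mode = exp(μ − σ²) = exp(0.93) = 2.535.
Mean = exp(μ + σ²/2) = exp(2.235) = 9.346.
Right-skewed posterior ⇒ mode < mean.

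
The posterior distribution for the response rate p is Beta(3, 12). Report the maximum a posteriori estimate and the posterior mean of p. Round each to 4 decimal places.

p_MAP = 0.1538, E[p|data] = 0.2000

Mode = (3−1)/(3+12−2) = 2/13 = 0.1538.
Mean = 3/(3+12) = 3/15 = 0.2000.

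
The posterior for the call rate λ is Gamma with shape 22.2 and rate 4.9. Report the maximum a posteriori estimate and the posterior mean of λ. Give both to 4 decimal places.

MAP = 4.3265, posterior mean = 4.5306

Mode = (α−1)/β = 21.2/4.9 = 4.3265.
Mean = α/β = 22.2/4.9 = 4.5306.
The posterior is right-skewed, so the mean exceeds the mode.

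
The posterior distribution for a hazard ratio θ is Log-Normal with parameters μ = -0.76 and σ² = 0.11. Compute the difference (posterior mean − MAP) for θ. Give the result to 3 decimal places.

Mode = exp(μ − σ²) = exp(-0.87) = 0.419.
Mean = exp(μ + σ²/2) = exp(-0.705) = 0.494.
Difference = 0.494 − 0.419 = 0.075.

0.075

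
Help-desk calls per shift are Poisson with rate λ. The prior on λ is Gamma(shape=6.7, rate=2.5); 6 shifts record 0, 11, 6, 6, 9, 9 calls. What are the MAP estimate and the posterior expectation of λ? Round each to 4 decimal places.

MAP estimate = 5.4941, posterior expectation = 5.6118

Σ counts = 41. Posterior: Gamma(shape = 6.7+41 = 47.7, rate = 2.5+6 = 8.5).
Mode = (α−1)/β = 46.7/8.5 = 5.4941.
Mean = α/β = 47.7/8.5 = 5.6118.
The mean is pulled above the mode by the posterior's right skew.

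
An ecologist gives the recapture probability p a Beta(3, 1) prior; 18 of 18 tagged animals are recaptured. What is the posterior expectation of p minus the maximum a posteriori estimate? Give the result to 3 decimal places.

-0.045

Posterior: Beta(3+18, 1+0) = Beta(21, 1).
Since β = 1 ≤ 1 and α > 1, the Beta density is monotone increasing on [0,1]; the mode is at 1.
Mean = 21/(21+1) = 0.955.
Difference = 0.955 − 1.000 = -0.045.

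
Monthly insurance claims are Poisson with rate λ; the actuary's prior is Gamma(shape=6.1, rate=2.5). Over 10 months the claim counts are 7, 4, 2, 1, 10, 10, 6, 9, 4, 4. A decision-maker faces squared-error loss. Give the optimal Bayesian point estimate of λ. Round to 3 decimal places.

Σ counts = 57. Posterior: Gamma(shape = 6.1+57 = 63.1, rate = 2.5+10 = 12.5).
Mode = (α−1)/β = 62.1/12.5 = 4.968.
Mean = α/β = 63.1/12.5 = 5.048.
Squared-error loss ⇒ the optimal estimator is the posterior mean.

5.048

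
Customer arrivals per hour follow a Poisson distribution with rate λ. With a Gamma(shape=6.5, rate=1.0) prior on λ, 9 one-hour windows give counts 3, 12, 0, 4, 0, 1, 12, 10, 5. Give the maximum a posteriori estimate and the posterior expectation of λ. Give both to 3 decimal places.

MAP: 5.250. Posterior mean: 5.350.

Σ counts = 47. Posterior: Gamma(shape = 6.5+47 = 53.5, rate = 1.0+9 = 10.0).
Mode = (α−1)/β = 52.5/10.0 = 5.250.
Mean = α/β = 53.5/10.0 = 5.350.
Mean > mode: the posterior has a right tail.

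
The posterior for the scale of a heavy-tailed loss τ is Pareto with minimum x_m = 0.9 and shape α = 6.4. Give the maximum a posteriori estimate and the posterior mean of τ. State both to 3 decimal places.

MAP: 0.900. Posterior mean: 1.067.

The Pareto density is strictly decreasing on [x_m, ∞), so the mode is x_m = 0.900.
Mean = α·x_m/(α−1) = 6.4·0.9/5.4 = 1.067.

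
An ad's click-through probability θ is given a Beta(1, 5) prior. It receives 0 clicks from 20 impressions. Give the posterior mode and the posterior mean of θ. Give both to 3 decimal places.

Posterior: Beta(1+0, 5+20) = Beta(1, 25).
Since α = 1 ≤ 1 and β > 1, the Beta density is monotone decreasing on [0,1]; the mode is at 0.
Mean = 1/(1+25) = 0.038.
Right-skewed posterior ⇒ mode < mean.

posterior mode = 0.000, posterior mean = 0.038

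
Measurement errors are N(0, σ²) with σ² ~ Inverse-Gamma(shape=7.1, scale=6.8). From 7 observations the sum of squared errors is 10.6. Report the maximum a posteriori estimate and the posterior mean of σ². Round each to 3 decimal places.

Posterior: Inverse-Gamma(shape = 7.1+7/2 = 10.6, scale = 6.8+10.6/2 = 12.1).
Mode = β/(α+1) = 12.1/11.6 = 1.043.
Mean = β/(α−1) = 12.1/9.6 = 1.260.
The posterior is right-skewed, so the mean exceeds the mode.

MAP = 1.043; posterior mean = 1.260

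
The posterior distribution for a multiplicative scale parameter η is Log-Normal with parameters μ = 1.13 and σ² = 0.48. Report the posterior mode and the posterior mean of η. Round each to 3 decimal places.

Mode = exp(μ − σ²) = exp(0.65) = 1.916.
Mean = exp(μ + σ²/2) = exp(1.370) = 3.935.

MAP = 1.916, posterior mean = 3.935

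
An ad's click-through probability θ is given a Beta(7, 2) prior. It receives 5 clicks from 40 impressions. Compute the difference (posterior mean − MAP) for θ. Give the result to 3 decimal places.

Posterior: Beta(7+5, 2+35) = Beta(12, 37).
Mode = (12−1)/(12+37−2) = 11/47 = 0.234.
Mean = 12/(12+37) = 12/49 = 0.245.
Difference = 0.245 − 0.234 = 0.011.
The posterior is right-skewed, so the mean exceeds the mode.

0.011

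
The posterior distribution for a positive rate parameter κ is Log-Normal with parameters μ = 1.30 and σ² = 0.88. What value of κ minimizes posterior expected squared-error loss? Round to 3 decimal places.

5.697

Mode = exp(μ − σ²) = exp(0.42) = 1.522.
Mean = exp(μ + σ²/2) = exp(1.740) = 5.697.
Squared-error loss ⇒ the optimal estimator is the posterior mean.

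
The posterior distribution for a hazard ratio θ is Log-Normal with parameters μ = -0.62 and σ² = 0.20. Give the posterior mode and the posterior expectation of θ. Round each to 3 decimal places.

Mode = exp(μ − σ²) = exp(-0.82) = 0.440.
Mean = exp(μ + σ²/2) = exp(-0.520) = 0.595.
The mean is pulled above the mode by the posterior's right skew.

θ_MAP = 0.440, E[θ|data] = 0.595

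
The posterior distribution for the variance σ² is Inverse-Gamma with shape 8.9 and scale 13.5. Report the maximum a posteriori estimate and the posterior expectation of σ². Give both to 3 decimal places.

σ²_MAP = 1.364, E[σ²|data] = 1.709

Mode = β/(α+1) = 13.5/9.9 = 1.364.
Mean = β/(α−1) = 13.5/7.9 = 1.709.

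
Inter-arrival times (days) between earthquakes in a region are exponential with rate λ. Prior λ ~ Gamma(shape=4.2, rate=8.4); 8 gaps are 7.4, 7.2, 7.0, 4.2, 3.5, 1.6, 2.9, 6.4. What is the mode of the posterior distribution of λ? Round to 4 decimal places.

0.2305

Σ times = 40.2. Posterior: Gamma(shape = 4.2+8 = 12.2, rate = 8.4+40.2 = 48.6).
Mode = (α−1)/β = 11.2/48.6 = 0.2305.
Mean = α/β = 12.2/48.6 = 0.2510.
This is the posterior mode — the MAP estimate.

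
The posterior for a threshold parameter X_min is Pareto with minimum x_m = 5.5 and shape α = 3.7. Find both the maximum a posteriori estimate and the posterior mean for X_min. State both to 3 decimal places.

The Pareto density is strictly decreasing on [x_m, ∞), so the mode is x_m = 5.500.
Mean = α·x_m/(α−1) = 3.7·5.5/2.7 = 7.537.

maximum a posteriori estimate = 5.500, posterior mean = 7.537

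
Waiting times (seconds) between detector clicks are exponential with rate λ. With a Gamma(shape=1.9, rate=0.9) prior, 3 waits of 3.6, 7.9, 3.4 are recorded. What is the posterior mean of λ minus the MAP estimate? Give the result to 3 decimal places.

Σ times = 14.9. Posterior: Gamma(shape = 1.9+3 = 4.9, rate = 0.9+14.9 = 15.8).
Mode = (α−1)/β = 3.9/15.8 = 0.247.
Mean = α/β = 4.9/15.8 = 0.310.
Difference = 0.310 − 0.247 = 0.063.

0.063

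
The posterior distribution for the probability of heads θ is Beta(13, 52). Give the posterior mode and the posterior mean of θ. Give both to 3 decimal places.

Mode = (13−1)/(13+52−2) = 12/63 = 0.190.
Mean = 13/(13+52) = 13/65 = 0.200.
The posterior is right-skewed, so the mean exceeds the mode.

MAP = 0.190; posterior mean = 0.200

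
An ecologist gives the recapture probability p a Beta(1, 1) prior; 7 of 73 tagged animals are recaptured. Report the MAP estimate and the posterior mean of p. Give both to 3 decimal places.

Posterior: Beta(1+7, 1+66) = Beta(8, 67).
Mode = (8−1)/(8+67−2) = 7/73 = 0.096.
With a flat prior the MAP equals the MLE, 7/73.
Mean = 8/(8+67) = 8/75 = 0.107.
The posterior is right-skewed, so the mean exceeds the mode.

MAP estimate = 0.096, posterior mean = 0.107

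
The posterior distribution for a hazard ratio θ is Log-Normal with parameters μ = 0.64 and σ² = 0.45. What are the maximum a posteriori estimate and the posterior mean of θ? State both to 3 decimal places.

Mode = exp(μ − σ²) = exp(0.19) = 1.209.
Mean = exp(μ + σ²/2) = exp(0.865) = 2.375.
Mean > mode: the posterior has a right tail.

maximum a posteriori estimate = 1.209, posterior mean = 2.375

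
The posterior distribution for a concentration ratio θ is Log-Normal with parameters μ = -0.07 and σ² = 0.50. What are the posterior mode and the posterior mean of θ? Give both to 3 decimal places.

θ_MAP = 0.566, E[θ|data] = 1.197

Mode = exp(μ − σ²) = exp(-0.57) = 0.566.
Mean = exp(μ + σ²/2) = exp(0.180) = 1.197.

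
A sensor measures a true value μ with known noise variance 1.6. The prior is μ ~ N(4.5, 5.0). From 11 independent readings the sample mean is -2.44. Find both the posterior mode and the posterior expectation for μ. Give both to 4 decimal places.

μ_MAP = -2.2438, E[μ|data] = -2.2438

Posterior for μ is Normal. Precision-weighted mean: (1/5.0·4.5 + 11/1.6·-2.44) / (1/5.0 + 11/1.6) = -2.2438.
A Normal posterior is symmetric, so mode = mean.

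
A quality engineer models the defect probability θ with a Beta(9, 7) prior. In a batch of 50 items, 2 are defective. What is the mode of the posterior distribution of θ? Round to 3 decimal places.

0.156

Posterior: Beta(9+2, 7+48) = Beta(11, 55).
Mode = (11−1)/(11+55−2) = 10/64 = 0.156.
Mean = 11/(11+55) = 11/66 = 0.167.
This is the posterior mode — the MAP estimate.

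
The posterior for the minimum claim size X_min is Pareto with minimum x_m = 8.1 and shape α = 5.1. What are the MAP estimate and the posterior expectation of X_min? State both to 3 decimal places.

X_min_MAP = 8.100, E[X_min|data] = 10.076

The Pareto density is strictly decreasing on [x_m, ∞), so the mode is x_m = 8.100.
Mean = α·x_m/(α−1) = 5.1·8.1/4.1 = 10.076.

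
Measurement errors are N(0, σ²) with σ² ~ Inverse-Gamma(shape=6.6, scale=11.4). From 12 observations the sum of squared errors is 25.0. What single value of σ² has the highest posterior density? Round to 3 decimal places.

Posterior: Inverse-Gamma(shape = 6.6+12/2 = 12.6, scale = 11.4+25.0/2 = 23.9).
Mode = β/(α+1) = 23.9/13.6 = 1.757.
Mean = β/(α−1) = 23.9/11.6 = 2.060.
This is the posterior mode — the MAP estimate.

1.757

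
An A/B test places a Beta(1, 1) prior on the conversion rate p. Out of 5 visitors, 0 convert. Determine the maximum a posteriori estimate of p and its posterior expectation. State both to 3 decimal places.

MAP = 0.000, posterior mean = 0.143

Posterior: Beta(1+0, 1+5) = Beta(1, 6).
Since α = 1 ≤ 1 and β > 1, the Beta density is monotone decreasing on [0,1]; the mode is at 0.
Mean = 1/(1+6) = 0.143.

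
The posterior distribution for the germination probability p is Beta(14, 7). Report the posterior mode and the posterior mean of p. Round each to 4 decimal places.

Mode = (14−1)/(14+7−2) = 13/19 = 0.6842.
Mean = 14/(14+7) = 14/21 = 0.6667.
Left-skewed posterior ⇒ mean < mode.

MAP = 0.6842; posterior mean = 0.6667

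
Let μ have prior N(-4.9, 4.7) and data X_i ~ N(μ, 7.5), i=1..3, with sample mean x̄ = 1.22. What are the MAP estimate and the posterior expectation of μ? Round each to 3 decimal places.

μ_MAP = -0.905, E[μ|data] = -0.905

Posterior for μ is Normal. Precision-weighted mean: (1/4.7·-4.9 + 3/7.5·1.22) / (1/4.7 + 3/7.5) = -0.905.
A Normal posterior is symmetric, so mode = mean.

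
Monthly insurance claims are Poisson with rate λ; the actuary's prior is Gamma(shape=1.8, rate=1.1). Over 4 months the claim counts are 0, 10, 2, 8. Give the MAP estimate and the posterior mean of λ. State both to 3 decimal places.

MAP estimate = 4.078, posterior mean = 4.275

Σ counts = 20. Posterior: Gamma(shape = 1.8+20 = 21.8, rate = 1.1+4 = 5.1).
Mode = (α−1)/β = 20.8/5.1 = 4.078.
Mean = α/β = 21.8/5.1 = 4.275.
The mean is pulled above the mode by the posterior's right skew.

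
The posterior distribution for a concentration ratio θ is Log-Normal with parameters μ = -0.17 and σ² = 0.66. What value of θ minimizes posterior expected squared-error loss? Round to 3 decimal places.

Mode = exp(μ − σ²) = exp(-0.83) = 0.436.
Mean = exp(μ + σ²/2) = exp(0.160) = 1.174.
Squared-error loss ⇒ the optimal estimator is the posterior mean.

1.174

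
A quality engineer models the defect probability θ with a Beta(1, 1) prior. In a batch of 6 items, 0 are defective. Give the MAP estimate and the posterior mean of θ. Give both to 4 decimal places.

Posterior: Beta(1+0, 1+6) = Beta(1, 7).
Since α = 1 ≤ 1 and β > 1, the Beta density is monotone decreasing on [0,1]; the mode is at 0.
Mean = 1/(1+7) = 0.1250.
The mean is pulled above the mode by the posterior's right skew.

MAP: 0.0000. Posterior mean: 0.1250.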